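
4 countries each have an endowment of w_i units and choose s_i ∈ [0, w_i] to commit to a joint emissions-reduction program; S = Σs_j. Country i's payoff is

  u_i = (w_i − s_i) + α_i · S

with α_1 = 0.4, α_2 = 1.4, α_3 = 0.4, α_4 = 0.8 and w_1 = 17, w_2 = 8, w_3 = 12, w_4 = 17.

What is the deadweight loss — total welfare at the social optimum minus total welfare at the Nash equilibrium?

∂u_i/∂s_i = α_i − 1, so country i contributes w_i if α_i > 1, else 0.
α_i > 1 for i ∈ {2}; NE contributions (0, 8, 0, 0), S = 8.
W^NE = Σw_i − S^NE + (Σα_i)·S^NE = 54 + 2·8 = 70.
Planner: ∂(Σu_j)/∂s_i = Σα_j − 1 = 2 > 0, so everyone contributes w_i; S^SO = 54, W^SO = 54 + 2·54 = 162.
Deadweight loss = 92.

92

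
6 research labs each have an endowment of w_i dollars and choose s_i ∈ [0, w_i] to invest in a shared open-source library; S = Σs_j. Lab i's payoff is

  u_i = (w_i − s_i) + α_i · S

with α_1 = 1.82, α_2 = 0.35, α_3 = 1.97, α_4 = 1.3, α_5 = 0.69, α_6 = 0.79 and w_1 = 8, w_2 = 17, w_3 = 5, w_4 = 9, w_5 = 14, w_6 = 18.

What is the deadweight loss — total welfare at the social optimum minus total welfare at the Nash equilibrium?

∂u_i/∂s_i = α_i − 1, so lab i contributes w_i if α_i > 1, else 0.
α_i > 1 for i ∈ {1, 3, 4}; NE contributions (8, 0, 5, 9, 0, 0), S = 22.
W^NE = Σw_i − S^NE + (Σα_i)·S^NE = 71 + 5.92·22 = 201.24.
Planner: ∂(Σu_j)/∂s_i = Σα_j − 1 = 5.92 > 0, so everyone contributes w_i; S^SO = 71, W^SO = 71 + 5.92·71 = 491.32.
Deadweight loss = 290.08.

290.08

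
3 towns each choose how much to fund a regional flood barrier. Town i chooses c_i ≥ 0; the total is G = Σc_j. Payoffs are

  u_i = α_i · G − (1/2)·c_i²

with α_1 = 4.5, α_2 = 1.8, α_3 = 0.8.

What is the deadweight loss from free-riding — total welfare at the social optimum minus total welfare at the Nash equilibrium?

Town i's FOC: ∂u_i/∂c_i = α_i − c_i = 0, so c_i* = α_i.
NE contributions = (4.5, 1.8, 0.8); G = 7.1.
W^NE = (Σα)·G − ½Σα_i² = 7.1² − ½·24.13 = 38.345.
Planner sets c_i = Σα_j = 7.1 for every i, so G^SO = 3·7.1 = 21.3.
W^SO = (Σα)·G^SO − ½·3·(Σα)² = (3/2)·7.1² = 75.615.
Deadweight loss = W^SO − W^NE = 37.27.

37.27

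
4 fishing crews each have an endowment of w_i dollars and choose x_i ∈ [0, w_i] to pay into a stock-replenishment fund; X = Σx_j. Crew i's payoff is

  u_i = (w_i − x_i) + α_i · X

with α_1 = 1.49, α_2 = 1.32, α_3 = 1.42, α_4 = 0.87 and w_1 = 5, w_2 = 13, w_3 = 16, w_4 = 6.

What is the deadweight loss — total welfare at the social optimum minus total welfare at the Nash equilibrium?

∂u_i/∂x_i = α_i − 1, so crew i contributes w_i if α_i > 1, else 0.
α_i > 1 for i ∈ {1, 2, 3}; NE contributions (5, 13, 16, 0), X = 34.
W^NE = Σw_i − X^NE + (Σα_i)·X^NE = 40 + 4.1·34 = 179.4.
Planner: ∂(Σu_j)/∂x_i = Σα_j − 1 = 4.1 > 0, so everyone contributes w_i; X^SO = 40, W^SO = 40 + 4.1·40 = 204.
Deadweight loss = 24.6.

24.6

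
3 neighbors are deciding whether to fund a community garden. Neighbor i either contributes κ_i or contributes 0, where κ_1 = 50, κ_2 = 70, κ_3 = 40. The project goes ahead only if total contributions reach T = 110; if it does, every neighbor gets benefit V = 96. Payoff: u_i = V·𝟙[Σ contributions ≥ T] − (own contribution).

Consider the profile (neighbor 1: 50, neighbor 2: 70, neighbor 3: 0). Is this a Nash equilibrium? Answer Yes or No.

Total = 120 ≥ 110: provided.
Neighbor 1 (pledges 50, payoff 46): dropping to 0 → total 70, payoff 0. No gain.
Neighbor 2 (pledges 70, payoff 26): dropping to 0 → total 50, payoff 0. No gain.
Neighbor 3 (pledges 0, payoff 96): pledging 40 → total 160, payoff 56. No gain.

Yes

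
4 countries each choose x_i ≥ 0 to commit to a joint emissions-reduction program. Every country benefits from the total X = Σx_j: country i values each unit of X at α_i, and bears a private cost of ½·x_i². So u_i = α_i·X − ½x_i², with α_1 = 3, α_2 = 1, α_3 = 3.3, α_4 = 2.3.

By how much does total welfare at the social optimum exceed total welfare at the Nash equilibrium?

105.25

Country i's FOC: ∂u_i/∂x_i = α_i − x_i = 0, so x_i* = α_i.
NE contributions = (3, 1, 3.3, 2.3); X = 9.6.
W^NE = (Σα)·X − ½Σα_i² = 9.6² − ½·26.18 = 79.07.
Planner sets x_i = Σα_j = 9.6 for every i, so X^SO = 4·9.6 = 38.4.
W^SO = (Σα)·X^SO − ½·4·(Σα)² = (4/2)·9.6² = 184.32.
Deadweight loss = W^SO − W^NE = 105.25.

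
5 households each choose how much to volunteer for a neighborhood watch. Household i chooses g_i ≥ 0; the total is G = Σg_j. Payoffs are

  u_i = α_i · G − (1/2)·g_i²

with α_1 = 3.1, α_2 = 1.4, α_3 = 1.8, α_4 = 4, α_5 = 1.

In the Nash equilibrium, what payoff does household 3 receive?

18.72

Household i's FOC: ∂u_i/∂g_i = α_i − g_i = 0, so g_i* = α_i.
NE contributions = (3.1, 1.4, 1.8, 4, 1); G = 11.3.
u_3 = α_3·G − ½·(g_3)² = 1.8·11.3 − ½·1.8² = 18.72.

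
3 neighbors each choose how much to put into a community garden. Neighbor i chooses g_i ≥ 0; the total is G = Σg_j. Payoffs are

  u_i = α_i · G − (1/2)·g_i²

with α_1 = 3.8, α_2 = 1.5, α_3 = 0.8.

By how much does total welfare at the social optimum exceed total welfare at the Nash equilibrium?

27.27

Neighbor i's FOC: ∂u_i/∂g_i = α_i − g_i = 0, so g_i* = α_i.
NE contributions = (3.8, 1.5, 0.8); G = 6.1.
W^NE = (Σα)·G − ½Σα_i² = 6.1² − ½·17.33 = 28.545.
Planner sets g_i = Σα_j = 6.1 for every i, so G^SO = 3·6.1 = 18.3.
W^SO = (Σα)·G^SO − ½·3·(Σα)² = (3/2)·6.1² = 55.815.
Deadweight loss = W^SO − W^NE = 27.27.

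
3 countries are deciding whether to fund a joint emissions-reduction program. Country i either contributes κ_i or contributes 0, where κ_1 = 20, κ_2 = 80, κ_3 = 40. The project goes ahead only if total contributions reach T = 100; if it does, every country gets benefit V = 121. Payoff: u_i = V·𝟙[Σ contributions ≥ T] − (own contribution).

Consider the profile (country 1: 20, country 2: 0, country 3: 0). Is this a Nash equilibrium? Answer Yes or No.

Total = 20 < 100: not provided.
Country 1 (pledges 20, payoff -20): dropping to 0 → total 0, payoff 0. Profitable deviation.

No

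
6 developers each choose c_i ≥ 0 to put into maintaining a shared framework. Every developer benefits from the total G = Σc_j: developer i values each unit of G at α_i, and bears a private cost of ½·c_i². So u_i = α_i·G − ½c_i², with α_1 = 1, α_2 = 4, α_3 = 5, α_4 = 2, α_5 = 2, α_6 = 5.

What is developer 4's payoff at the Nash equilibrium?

36

Developer i's FOC: ∂u_i/∂c_i = α_i − c_i = 0, so c_i* = α_i.
NE contributions = (1, 4, 5, 2, 2, 5); G = 19.
u_4 = α_4·G − ½·(c_4)² = 2·19 − ½·2² = 36.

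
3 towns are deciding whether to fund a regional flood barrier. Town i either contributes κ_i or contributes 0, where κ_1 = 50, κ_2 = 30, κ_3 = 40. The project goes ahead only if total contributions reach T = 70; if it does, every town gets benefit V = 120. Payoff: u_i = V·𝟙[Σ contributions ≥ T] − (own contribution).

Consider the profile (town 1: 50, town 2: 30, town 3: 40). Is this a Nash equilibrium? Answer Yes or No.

Total = 120 ≥ 70: provided.
Town 1 (pledges 50, payoff 70): dropping to 0 → total 70, payoff 120. Profitable deviation.

No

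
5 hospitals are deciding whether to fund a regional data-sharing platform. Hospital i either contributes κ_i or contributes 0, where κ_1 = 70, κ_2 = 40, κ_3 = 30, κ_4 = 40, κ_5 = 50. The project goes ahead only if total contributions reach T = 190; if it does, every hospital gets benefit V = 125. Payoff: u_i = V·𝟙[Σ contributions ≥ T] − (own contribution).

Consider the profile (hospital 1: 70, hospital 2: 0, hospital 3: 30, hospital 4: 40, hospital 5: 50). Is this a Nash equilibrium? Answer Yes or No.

Yes

Total = 190 ≥ 190: provided.
Hospital 1 (pledges 70, payoff 55): dropping to 0 → total 120, payoff 0. No gain.
Hospital 2 (pledges 0, payoff 125): pledging 40 → total 230, payoff 85. No gain.
Hospital 3 (pledges 30, payoff 95): dropping to 0 → total 160, payoff 0. No gain.
Hospital 4 (pledges 40, payoff 85): dropping to 0 → total 150, payoff 0. No gain.
Hospital 5 (pledges 50, payoff 75): dropping to 0 → total 140, payoff 0. No gain.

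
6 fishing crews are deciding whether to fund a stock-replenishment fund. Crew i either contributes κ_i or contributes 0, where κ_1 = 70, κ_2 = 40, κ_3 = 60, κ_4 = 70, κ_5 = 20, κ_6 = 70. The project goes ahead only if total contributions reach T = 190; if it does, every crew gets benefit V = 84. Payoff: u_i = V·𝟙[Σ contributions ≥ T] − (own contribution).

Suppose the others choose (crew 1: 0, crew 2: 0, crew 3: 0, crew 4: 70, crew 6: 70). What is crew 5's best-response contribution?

Others' total = 140. Even contributing 20 gives 160 < 190: no benefit either way.
Best response: 0.

0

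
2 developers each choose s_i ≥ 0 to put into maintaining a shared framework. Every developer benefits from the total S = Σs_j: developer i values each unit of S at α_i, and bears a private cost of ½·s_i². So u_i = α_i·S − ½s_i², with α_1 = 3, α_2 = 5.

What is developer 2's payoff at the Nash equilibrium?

Developer i's FOC: ∂u_i/∂s_i = α_i − s_i = 0, so s_i* = α_i.
NE contributions = (3, 5); S = 8.
u_2 = α_2·S − ½·(s_2)² = 5·8 − ½·5² = 27.5.

27.5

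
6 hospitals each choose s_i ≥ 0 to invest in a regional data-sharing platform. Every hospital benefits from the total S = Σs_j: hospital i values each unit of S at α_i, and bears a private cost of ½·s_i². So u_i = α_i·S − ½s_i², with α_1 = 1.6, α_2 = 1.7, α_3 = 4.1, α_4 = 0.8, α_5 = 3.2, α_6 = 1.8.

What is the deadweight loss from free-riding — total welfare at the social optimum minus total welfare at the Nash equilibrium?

366.67

Hospital i's FOC: ∂u_i/∂s_i = α_i − s_i = 0, so s_i* = α_i.
NE contributions = (1.6, 1.7, 4.1, 0.8, 3.2, 1.8); S = 13.2.
W^NE = (Σα)·S − ½Σα_i² = 13.2² − ½·36.38 = 156.05.
Planner sets s_i = Σα_j = 13.2 for every i, so S^SO = 6·13.2 = 79.2.
W^SO = (Σα)·S^SO − ½·6·(Σα)² = (6/2)·13.2² = 522.72.
Deadweight loss = W^SO − W^NE = 366.67.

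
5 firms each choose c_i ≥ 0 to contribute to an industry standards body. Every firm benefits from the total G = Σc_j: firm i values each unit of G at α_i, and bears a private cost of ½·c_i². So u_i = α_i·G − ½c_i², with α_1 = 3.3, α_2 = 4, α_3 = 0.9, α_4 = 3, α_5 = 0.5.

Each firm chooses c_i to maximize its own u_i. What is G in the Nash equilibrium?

Firm i's FOC: ∂u_i/∂c_i = α_i − c_i = 0, so c_i* = α_i.
NE contributions = (3.3, 4, 0.9, 3, 0.5); G = 11.7.

11.7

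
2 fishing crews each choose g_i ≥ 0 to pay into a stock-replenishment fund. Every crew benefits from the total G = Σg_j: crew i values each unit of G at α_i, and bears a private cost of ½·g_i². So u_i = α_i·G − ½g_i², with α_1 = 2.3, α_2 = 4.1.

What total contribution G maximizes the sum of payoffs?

12.8

Planner FOC: ∂(Σu_j)/∂g_i = (Σα_j) − g_i = 0, so g_i^SO = Σα_j = 6.4 for every i; G^SO = 12.8.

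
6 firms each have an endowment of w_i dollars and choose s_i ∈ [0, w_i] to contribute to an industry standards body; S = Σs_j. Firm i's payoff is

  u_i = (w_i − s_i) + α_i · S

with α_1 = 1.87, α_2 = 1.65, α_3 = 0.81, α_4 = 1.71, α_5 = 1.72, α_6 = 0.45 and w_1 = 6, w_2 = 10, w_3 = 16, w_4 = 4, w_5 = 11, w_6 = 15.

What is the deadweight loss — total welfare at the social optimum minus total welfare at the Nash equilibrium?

223.51

∂u_i/∂s_i = α_i − 1, so firm i contributes w_i if α_i > 1, else 0.
α_i > 1 for i ∈ {1, 2, 4, 5}; NE contributions (6, 10, 0, 4, 11, 0), S = 31.
W^NE = Σw_i − S^NE + (Σα_i)·S^NE = 62 + 7.21·31 = 285.51.
Planner: ∂(Σu_j)/∂s_i = Σα_j − 1 = 7.21 > 0, so everyone contributes w_i; S^SO = 62, W^SO = 62 + 7.21·62 = 509.02.
Deadweight loss = 223.51.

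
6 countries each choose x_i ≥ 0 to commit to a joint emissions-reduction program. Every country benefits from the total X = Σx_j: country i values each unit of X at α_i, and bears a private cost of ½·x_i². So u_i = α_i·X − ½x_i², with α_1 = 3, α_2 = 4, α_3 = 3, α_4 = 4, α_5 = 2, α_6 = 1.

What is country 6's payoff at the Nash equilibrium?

16.5

Country i's FOC: ∂u_i/∂x_i = α_i − x_i = 0, so x_i* = α_i.
NE contributions = (3, 4, 3, 4, 2, 1); X = 17.
u_6 = α_6·X − ½·(x_6)² = 1·17 − ½·1² = 16.5.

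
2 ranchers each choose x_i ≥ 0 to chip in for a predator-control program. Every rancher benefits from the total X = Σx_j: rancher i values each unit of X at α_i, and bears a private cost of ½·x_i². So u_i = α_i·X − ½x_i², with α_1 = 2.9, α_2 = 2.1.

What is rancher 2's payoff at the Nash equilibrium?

Rancher i's FOC: ∂u_i/∂x_i = α_i − x_i = 0, so x_i* = α_i.
NE contributions = (2.9, 2.1); X = 5.
u_2 = α_2·X − ½·(x_2)² = 2.1·5 − ½·2.1² = 8.295.

8.295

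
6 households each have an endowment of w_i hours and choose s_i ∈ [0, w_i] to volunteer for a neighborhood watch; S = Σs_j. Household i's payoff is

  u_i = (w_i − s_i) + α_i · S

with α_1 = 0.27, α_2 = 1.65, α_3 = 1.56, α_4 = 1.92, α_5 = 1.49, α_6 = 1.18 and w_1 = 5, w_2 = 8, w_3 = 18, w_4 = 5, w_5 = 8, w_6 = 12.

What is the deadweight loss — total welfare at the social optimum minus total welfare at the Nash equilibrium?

35.35

∂u_i/∂s_i = α_i − 1, so household i contributes w_i if α_i > 1, else 0.
α_i > 1 for i ∈ {2, 3, 4, 5, 6}; NE contributions (0, 8, 18, 5, 8, 12), S = 51.
W^NE = Σw_i − S^NE + (Σα_i)·S^NE = 56 + 7.07·51 = 416.57.
Planner: ∂(Σu_j)/∂s_i = Σα_j − 1 = 7.07 > 0, so everyone contributes w_i; S^SO = 56, W^SO = 56 + 7.07·56 = 451.92.
Deadweight loss = 35.35.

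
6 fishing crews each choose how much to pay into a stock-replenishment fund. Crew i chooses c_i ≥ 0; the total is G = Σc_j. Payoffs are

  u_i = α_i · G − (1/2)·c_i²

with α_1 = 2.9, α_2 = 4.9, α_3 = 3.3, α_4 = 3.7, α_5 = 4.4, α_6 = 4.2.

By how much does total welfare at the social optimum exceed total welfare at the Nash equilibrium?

Crew i's FOC: ∂u_i/∂c_i = α_i − c_i = 0, so c_i* = α_i.
NE contributions = (2.9, 4.9, 3.3, 3.7, 4.4, 4.2); G = 23.4.
W^NE = (Σα)·G − ½Σα_i² = 23.4² − ½·94 = 500.56.
Planner sets c_i = Σα_j = 23.4 for every i, so G^SO = 6·23.4 = 140.4.
W^SO = (Σα)·G^SO − ½·6·(Σα)² = (6/2)·23.4² = 1642.68.
Deadweight loss = W^SO − W^NE = 1142.12.

1142.12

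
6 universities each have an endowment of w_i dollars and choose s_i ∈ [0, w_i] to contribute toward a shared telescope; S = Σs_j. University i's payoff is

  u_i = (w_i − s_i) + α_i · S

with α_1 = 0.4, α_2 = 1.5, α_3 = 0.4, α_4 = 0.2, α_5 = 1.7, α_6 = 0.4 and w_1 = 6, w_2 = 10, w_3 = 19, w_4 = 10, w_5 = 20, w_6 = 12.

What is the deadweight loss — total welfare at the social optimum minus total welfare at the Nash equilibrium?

∂u_i/∂s_i = α_i − 1, so university i contributes w_i if α_i > 1, else 0.
α_i > 1 for i ∈ {2, 5}; NE contributions (0, 10, 0, 0, 20, 0), S = 30.
W^NE = Σw_i − S^NE + (Σα_i)·S^NE = 77 + 3.6·30 = 185.
Planner: ∂(Σu_j)/∂s_i = Σα_j − 1 = 3.6 > 0, so everyone contributes w_i; S^SO = 77, W^SO = 77 + 3.6·77 = 354.2.
Deadweight loss = 169.2.

169.2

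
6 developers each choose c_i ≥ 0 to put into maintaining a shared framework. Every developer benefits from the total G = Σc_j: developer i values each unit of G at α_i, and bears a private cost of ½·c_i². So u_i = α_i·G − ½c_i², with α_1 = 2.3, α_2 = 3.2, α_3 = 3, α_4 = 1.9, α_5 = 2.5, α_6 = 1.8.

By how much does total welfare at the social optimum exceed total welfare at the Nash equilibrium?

450.995

Developer i's FOC: ∂u_i/∂c_i = α_i − c_i = 0, so c_i* = α_i.
NE contributions = (2.3, 3.2, 3, 1.9, 2.5, 1.8); G = 14.7.
W^NE = (Σα)·G − ½Σα_i² = 14.7² − ½·37.63 = 197.275.
Planner sets c_i = Σα_j = 14.7 for every i, so G^SO = 6·14.7 = 88.2.
W^SO = (Σα)·G^SO − ½·6·(Σα)² = (6/2)·14.7² = 648.27.
Deadweight loss = W^SO − W^NE = 450.995.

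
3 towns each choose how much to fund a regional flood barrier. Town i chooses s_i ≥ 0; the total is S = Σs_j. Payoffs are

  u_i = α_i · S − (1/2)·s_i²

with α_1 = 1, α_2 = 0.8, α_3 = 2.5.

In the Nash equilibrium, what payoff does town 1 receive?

3.8

Town i's FOC: ∂u_i/∂s_i = α_i − s_i = 0, so s_i* = α_i.
NE contributions = (1, 0.8, 2.5); S = 4.3.
u_1 = α_1·S − ½·(s_1)² = 1·4.3 − ½·1² = 3.8.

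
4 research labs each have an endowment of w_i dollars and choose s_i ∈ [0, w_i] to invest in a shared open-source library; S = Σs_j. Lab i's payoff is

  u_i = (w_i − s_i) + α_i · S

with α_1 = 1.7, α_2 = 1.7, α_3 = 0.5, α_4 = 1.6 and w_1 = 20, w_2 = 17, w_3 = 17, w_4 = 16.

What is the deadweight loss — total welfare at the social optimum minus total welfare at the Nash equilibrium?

76.5

∂u_i/∂s_i = α_i − 1, so lab i contributes w_i if α_i > 1, else 0.
α_i > 1 for i ∈ {1, 2, 4}; NE contributions (20, 17, 0, 16), S = 53.
W^NE = Σw_i − S^NE + (Σα_i)·S^NE = 70 + 4.5·53 = 308.5.
Planner: ∂(Σu_j)/∂s_i = Σα_j − 1 = 4.5 > 0, so everyone contributes w_i; S^SO = 70, W^SO = 70 + 4.5·70 = 385.
Deadweight loss = 76.5.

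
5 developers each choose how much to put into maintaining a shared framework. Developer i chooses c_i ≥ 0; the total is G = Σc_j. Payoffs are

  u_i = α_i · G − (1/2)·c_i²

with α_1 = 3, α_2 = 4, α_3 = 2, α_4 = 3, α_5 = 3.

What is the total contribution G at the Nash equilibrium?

15

Developer i's FOC: ∂u_i/∂c_i = α_i − c_i = 0, so c_i* = α_i.
NE contributions = (3, 4, 2, 3, 3); G = 15.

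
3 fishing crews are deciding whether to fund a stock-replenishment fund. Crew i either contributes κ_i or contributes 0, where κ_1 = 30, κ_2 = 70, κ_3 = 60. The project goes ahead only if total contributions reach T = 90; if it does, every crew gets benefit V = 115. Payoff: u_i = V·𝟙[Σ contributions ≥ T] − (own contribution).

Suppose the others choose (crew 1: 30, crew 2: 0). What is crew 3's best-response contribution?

60

Others' total = 30. Contributing 60 brings total to 90 ≥ 90: gain V − κ_3 = 55.
Best response: 60.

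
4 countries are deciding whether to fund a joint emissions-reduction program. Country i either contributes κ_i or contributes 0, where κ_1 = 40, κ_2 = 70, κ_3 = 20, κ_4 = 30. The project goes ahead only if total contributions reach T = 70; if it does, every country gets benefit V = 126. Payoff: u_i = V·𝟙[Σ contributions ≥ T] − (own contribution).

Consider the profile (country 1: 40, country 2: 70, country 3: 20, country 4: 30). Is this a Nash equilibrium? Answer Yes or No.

No

Total = 160 ≥ 70: provided.
Country 1 (pledges 40, payoff 86): dropping to 0 → total 120, payoff 126. Profitable deviation.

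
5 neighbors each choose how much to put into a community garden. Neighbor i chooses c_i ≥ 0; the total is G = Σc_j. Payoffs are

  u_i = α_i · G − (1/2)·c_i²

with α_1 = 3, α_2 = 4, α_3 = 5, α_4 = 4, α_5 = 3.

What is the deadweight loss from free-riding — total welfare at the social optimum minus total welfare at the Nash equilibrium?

579

Neighbor i's FOC: ∂u_i/∂c_i = α_i − c_i = 0, so c_i* = α_i.
NE contributions = (3, 4, 5, 4, 3); G = 19.
W^NE = (Σα)·G − ½Σα_i² = 19² − ½·75 = 323.5.
Planner sets c_i = Σα_j = 19 for every i, so G^SO = 5·19 = 95.
W^SO = (Σα)·G^SO − ½·5·(Σα)² = (5/2)·19² = 902.5.
Deadweight loss = W^SO − W^NE = 579.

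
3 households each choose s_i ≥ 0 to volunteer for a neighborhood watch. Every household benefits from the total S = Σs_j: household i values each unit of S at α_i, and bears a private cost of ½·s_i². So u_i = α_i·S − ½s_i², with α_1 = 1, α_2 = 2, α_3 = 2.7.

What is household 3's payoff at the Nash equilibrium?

Household i's FOC: ∂u_i/∂s_i = α_i − s_i = 0, so s_i* = α_i.
NE contributions = (1, 2, 2.7); S = 5.7.
u_3 = α_3·S − ½·(s_3)² = 2.7·5.7 − ½·2.7² = 11.745.

11.745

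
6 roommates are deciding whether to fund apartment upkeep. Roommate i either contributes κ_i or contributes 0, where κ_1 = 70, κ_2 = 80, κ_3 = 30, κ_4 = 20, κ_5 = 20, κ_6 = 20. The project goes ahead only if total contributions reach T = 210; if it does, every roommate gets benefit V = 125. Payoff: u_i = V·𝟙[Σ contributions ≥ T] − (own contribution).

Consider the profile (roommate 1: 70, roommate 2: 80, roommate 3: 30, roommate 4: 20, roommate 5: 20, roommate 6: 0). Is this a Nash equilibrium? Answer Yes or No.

Yes

Total = 220 ≥ 210: provided.
Roommate 1 (pledges 70, payoff 55): dropping to 0 → total 150, payoff 0. No gain.
Roommate 2 (pledges 80, payoff 45): dropping to 0 → total 140, payoff 0. No gain.
Roommate 3 (pledges 30, payoff 95): dropping to 0 → total 190, payoff 0. No gain.
Roommate 4 (pledges 20, payoff 105): dropping to 0 → total 200, payoff 0. No gain.
Roommate 5 (pledges 20, payoff 105): dropping to 0 → total 200, payoff 0. No gain.
Roommate 6 (pledges 0, payoff 125): pledging 20 → total 240, payoff 105. No gain.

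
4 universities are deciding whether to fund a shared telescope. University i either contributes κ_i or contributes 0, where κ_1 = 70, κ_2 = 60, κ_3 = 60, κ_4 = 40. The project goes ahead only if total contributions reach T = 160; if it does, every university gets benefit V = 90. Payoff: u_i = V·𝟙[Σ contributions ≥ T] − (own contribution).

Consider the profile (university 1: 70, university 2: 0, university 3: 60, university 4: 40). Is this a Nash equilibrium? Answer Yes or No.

Total = 170 ≥ 160: provided.
University 1 (pledges 70, payoff 20): dropping to 0 → total 100, payoff 0. No gain.
University 2 (pledges 0, payoff 90): pledging 60 → total 230, payoff 30. No gain.
University 3 (pledges 60, payoff 30): dropping to 0 → total 110, payoff 0. No gain.
University 4 (pledges 40, payoff 50): dropping to 0 → total 130, payoff 0. No gain.

Yes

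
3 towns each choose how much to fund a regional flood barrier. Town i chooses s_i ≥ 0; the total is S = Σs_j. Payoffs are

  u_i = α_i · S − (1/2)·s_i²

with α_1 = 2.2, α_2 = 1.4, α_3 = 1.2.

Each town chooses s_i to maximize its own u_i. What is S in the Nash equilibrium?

4.8

Town i's FOC: ∂u_i/∂s_i = α_i − s_i = 0, so s_i* = α_i.
NE contributions = (2.2, 1.4, 1.2); S = 4.8.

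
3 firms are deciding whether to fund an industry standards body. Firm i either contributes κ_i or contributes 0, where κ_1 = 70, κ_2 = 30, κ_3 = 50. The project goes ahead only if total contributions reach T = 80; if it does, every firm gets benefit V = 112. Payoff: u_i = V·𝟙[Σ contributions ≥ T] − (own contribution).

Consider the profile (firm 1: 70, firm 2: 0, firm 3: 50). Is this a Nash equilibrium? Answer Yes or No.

Total = 120 ≥ 80: provided.
Firm 1 (pledges 70, payoff 42): dropping to 0 → total 50, payoff 0. No gain.
Firm 2 (pledges 0, payoff 112): pledging 30 → total 150, payoff 82. No gain.
Firm 3 (pledges 50, payoff 62): dropping to 0 → total 70, payoff 0. No gain.

Yes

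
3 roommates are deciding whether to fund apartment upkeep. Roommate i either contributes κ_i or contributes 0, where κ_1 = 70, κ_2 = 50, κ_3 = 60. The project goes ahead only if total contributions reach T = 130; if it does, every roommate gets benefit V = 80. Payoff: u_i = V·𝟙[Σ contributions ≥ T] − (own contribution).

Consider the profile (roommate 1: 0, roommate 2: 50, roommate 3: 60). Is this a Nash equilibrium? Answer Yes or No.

Total = 110 < 130: not provided.
Roommate 1 (pledges 0, payoff 0): pledging 70 → total 180, payoff 10. Profitable deviation.

No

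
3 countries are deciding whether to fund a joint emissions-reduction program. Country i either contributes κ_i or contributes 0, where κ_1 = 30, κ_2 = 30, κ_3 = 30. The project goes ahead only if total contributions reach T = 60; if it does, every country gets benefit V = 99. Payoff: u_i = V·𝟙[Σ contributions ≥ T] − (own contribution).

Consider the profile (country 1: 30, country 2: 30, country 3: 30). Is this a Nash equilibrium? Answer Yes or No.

No

Total = 90 ≥ 60: provided.
Country 1 (pledges 30, payoff 69): dropping to 0 → total 60, payoff 99. Profitable deviation.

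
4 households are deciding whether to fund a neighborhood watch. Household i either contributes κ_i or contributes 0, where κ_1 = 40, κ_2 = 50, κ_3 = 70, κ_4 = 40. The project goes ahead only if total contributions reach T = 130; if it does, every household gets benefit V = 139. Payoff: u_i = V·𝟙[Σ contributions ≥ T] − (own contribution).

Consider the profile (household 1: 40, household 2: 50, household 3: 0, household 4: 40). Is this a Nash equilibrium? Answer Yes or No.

Yes

Total = 130 ≥ 130: provided.
Household 1 (pledges 40, payoff 99): dropping to 0 → total 90, payoff 0. No gain.
Household 2 (pledges 50, payoff 89): dropping to 0 → total 80, payoff 0. No gain.
Household 3 (pledges 0, payoff 139): pledging 70 → total 200, payoff 69. No gain.
Household 4 (pledges 40, payoff 99): dropping to 0 → total 90, payoff 0. No gain.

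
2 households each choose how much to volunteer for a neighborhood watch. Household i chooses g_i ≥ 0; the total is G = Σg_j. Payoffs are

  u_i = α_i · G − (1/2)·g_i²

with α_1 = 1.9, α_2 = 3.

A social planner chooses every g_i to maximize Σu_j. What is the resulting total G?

Planner FOC: ∂(Σu_j)/∂g_i = (Σα_j) − g_i = 0, so g_i^SO = Σα_j = 4.9 for every i; G^SO = 9.8.

9.8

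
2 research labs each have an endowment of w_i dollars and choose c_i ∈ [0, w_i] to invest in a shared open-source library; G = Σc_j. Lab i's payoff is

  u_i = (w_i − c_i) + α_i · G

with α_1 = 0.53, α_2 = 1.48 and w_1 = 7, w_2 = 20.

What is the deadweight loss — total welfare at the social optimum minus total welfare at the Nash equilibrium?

∂u_i/∂c_i = α_i − 1, so lab i contributes w_i if α_i > 1, else 0.
α_i > 1 for i ∈ {2}; NE contributions (0, 20), G = 20.
W^NE = Σw_i − G^NE + (Σα_i)·G^NE = 27 + 1.01·20 = 47.2.
Planner: ∂(Σu_j)/∂c_i = Σα_j − 1 = 1.01 > 0, so everyone contributes w_i; G^SO = 27, W^SO = 27 + 1.01·27 = 54.27.
Deadweight loss = 7.07.

7.07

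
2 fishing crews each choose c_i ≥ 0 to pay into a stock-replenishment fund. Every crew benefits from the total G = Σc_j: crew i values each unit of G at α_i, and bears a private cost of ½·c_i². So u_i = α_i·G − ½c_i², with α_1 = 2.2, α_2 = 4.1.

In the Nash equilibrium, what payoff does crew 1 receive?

Crew i's FOC: ∂u_i/∂c_i = α_i − c_i = 0, so c_i* = α_i.
NE contributions = (2.2, 4.1); G = 6.3.
u_1 = α_1·G − ½·(c_1)² = 2.2·6.3 − ½·2.2² = 11.44.

11.44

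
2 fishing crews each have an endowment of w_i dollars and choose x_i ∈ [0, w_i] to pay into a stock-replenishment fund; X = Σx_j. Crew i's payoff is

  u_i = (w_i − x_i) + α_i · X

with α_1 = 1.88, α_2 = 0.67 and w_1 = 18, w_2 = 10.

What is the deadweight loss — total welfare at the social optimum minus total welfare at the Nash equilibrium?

∂u_i/∂x_i = α_i − 1, so crew i contributes w_i if α_i > 1, else 0.
α_i > 1 for i ∈ {1}; NE contributions (18, 0), X = 18.
W^NE = Σw_i − X^NE + (Σα_i)·X^NE = 28 + 1.55·18 = 55.9.
Planner: ∂(Σu_j)/∂x_i = Σα_j − 1 = 1.55 > 0, so everyone contributes w_i; X^SO = 28, W^SO = 28 + 1.55·28 = 71.4.
Deadweight loss = 15.5.

15.5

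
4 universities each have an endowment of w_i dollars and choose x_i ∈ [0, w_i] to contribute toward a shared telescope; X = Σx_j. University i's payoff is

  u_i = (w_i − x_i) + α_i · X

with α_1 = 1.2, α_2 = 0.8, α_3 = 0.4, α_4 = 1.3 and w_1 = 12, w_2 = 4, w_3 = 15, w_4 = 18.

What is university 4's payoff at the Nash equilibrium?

39

∂u_i/∂x_i = α_i − 1, so university i contributes w_i if α_i > 1, else 0.
α_i > 1 for i ∈ {1, 4}; NE contributions (12, 0, 0, 18), X = 30.
u_4 = (18 − 18) + 1.3·30 = 39.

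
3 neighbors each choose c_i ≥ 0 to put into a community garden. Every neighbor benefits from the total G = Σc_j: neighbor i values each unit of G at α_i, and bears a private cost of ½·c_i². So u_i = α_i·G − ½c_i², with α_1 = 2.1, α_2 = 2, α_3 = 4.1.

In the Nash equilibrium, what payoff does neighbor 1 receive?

Neighbor i's FOC: ∂u_i/∂c_i = α_i − c_i = 0, so c_i* = α_i.
NE contributions = (2.1, 2, 4.1); G = 8.2.
u_1 = α_1·G − ½·(c_1)² = 2.1·8.2 − ½·2.1² = 15.015.

15.015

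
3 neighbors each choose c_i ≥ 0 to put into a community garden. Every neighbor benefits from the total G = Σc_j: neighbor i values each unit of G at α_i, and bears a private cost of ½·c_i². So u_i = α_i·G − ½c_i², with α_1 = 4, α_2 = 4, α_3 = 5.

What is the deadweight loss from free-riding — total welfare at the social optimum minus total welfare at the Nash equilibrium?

113

Neighbor i's FOC: ∂u_i/∂c_i = α_i − c_i = 0, so c_i* = α_i.
NE contributions = (4, 4, 5); G = 13.
W^NE = (Σα)·G − ½Σα_i² = 13² − ½·57 = 140.5.
Planner sets c_i = Σα_j = 13 for every i, so G^SO = 3·13 = 39.
W^SO = (Σα)·G^SO − ½·3·(Σα)² = (3/2)·13² = 253.5.
Deadweight loss = W^SO − W^NE = 113.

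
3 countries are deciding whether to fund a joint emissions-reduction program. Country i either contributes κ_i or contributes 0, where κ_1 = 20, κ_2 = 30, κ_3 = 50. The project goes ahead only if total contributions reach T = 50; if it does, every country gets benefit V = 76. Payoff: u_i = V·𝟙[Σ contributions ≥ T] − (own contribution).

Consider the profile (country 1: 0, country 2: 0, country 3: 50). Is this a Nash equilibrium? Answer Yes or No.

Yes

Total = 50 ≥ 50: provided.
Country 1 (pledges 0, payoff 76): pledging 20 → total 70, payoff 56. No gain.
Country 2 (pledges 0, payoff 76): pledging 30 → total 80, payoff 46. No gain.
Country 3 (pledges 50, payoff 26): dropping to 0 → total 0, payoff 0. No gain.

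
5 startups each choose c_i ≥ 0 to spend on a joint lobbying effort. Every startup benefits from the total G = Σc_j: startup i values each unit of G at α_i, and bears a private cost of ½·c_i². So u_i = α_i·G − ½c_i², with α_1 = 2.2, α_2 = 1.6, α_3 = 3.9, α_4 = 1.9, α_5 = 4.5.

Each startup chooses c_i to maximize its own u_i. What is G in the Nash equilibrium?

14.1

Startup i's FOC: ∂u_i/∂c_i = α_i − c_i = 0, so c_i* = α_i.
NE contributions = (2.2, 1.6, 3.9, 1.9, 4.5); G = 14.1.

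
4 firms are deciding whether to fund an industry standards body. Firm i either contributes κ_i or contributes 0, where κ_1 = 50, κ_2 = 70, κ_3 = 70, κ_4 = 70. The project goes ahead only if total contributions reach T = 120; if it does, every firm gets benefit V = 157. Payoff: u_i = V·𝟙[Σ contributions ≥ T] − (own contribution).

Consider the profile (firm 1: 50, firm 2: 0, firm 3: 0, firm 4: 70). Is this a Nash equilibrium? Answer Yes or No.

Yes

Total = 120 ≥ 120: provided.
Firm 1 (pledges 50, payoff 107): dropping to 0 → total 70, payoff 0. No gain.
Firm 2 (pledges 0, payoff 157): pledging 70 → total 190, payoff 87. No gain.
Firm 3 (pledges 0, payoff 157): pledging 70 → total 190, payoff 87. No gain.
Firm 4 (pledges 70, payoff 87): dropping to 0 → total 50, payoff 0. No gain.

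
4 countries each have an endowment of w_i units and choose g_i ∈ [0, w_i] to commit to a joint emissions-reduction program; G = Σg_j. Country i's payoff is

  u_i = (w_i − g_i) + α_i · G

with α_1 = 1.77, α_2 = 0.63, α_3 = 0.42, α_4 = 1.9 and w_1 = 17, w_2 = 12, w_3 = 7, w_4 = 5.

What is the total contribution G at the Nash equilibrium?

22

∂u_i/∂g_i = α_i − 1, so country i contributes w_i if α_i > 1, else 0.
α_i > 1 for i ∈ {1, 4}; NE contributions (17, 0, 0, 5), G = 22.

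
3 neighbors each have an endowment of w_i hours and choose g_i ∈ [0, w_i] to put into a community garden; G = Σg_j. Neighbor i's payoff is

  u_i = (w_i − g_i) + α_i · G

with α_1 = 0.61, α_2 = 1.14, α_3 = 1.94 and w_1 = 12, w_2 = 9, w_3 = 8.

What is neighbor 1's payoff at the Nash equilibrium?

∂u_i/∂g_i = α_i − 1, so neighbor i contributes w_i if α_i > 1, else 0.
α_i > 1 for i ∈ {2, 3}; NE contributions (0, 9, 8), G = 17.
u_1 = (12 − 0) + 0.61·17 = 22.37.

22.37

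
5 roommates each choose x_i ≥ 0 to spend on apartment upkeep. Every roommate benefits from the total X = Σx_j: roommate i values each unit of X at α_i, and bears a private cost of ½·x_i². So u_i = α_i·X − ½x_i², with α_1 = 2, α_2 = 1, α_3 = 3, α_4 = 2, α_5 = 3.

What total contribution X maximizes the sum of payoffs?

55

Planner FOC: ∂(Σu_j)/∂x_i = (Σα_j) − x_i = 0, so x_i^SO = Σα_j = 11 for every i; X^SO = 55.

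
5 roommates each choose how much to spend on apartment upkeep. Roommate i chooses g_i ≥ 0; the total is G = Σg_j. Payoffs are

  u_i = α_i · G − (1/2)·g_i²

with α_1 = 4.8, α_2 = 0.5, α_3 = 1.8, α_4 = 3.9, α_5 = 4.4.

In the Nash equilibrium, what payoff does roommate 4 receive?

52.455

Roommate i's FOC: ∂u_i/∂g_i = α_i − g_i = 0, so g_i* = α_i.
NE contributions = (4.8, 0.5, 1.8, 3.9, 4.4); G = 15.4.
u_4 = α_4·G − ½·(g_4)² = 3.9·15.4 − ½·3.9² = 52.455.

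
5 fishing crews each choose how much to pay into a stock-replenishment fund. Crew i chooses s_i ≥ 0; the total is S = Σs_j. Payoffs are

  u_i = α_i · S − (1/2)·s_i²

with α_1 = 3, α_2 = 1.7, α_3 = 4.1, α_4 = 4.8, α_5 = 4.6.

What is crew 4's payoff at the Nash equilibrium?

Crew i's FOC: ∂u_i/∂s_i = α_i − s_i = 0, so s_i* = α_i.
NE contributions = (3, 1.7, 4.1, 4.8, 4.6); S = 18.2.
u_4 = α_4·S − ½·(s_4)² = 4.8·18.2 − ½·4.8² = 75.84.

75.84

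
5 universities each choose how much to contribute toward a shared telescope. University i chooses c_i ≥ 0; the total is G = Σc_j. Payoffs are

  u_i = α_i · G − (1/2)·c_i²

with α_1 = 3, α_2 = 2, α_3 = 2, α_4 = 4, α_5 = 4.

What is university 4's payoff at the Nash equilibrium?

University i's FOC: ∂u_i/∂c_i = α_i − c_i = 0, so c_i* = α_i.
NE contributions = (3, 2, 2, 4, 4); G = 15.
u_4 = α_4·G − ½·(c_4)² = 4·15 − ½·4² = 52.

52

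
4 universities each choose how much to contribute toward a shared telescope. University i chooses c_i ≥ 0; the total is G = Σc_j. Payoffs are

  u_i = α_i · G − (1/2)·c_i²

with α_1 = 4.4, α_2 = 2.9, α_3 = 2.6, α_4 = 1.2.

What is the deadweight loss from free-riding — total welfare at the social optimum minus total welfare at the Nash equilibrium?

141.195

University i's FOC: ∂u_i/∂c_i = α_i − c_i = 0, so c_i* = α_i.
NE contributions = (4.4, 2.9, 2.6, 1.2); G = 11.1.
W^NE = (Σα)·G − ½Σα_i² = 11.1² − ½·35.97 = 105.225.
Planner sets c_i = Σα_j = 11.1 for every i, so G^SO = 4·11.1 = 44.4.
W^SO = (Σα)·G^SO − ½·4·(Σα)² = (4/2)·11.1² = 246.42.
Deadweight loss = W^SO − W^NE = 141.195.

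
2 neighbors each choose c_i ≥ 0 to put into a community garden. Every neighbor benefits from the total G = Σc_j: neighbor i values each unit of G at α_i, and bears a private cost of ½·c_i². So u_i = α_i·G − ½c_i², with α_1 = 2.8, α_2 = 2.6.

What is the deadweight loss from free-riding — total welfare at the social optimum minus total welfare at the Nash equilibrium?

7.3

Neighbor i's FOC: ∂u_i/∂c_i = α_i − c_i = 0, so c_i* = α_i.
NE contributions = (2.8, 2.6); G = 5.4.
W^NE = (Σα)·G − ½Σα_i² = 5.4² − ½·14.6 = 21.86.
Planner sets c_i = Σα_j = 5.4 for every i, so G^SO = 2·5.4 = 10.8.
W^SO = (Σα)·G^SO − ½·2·(Σα)² = (2/2)·5.4² = 29.16.
Deadweight loss = W^SO − W^NE = 7.3.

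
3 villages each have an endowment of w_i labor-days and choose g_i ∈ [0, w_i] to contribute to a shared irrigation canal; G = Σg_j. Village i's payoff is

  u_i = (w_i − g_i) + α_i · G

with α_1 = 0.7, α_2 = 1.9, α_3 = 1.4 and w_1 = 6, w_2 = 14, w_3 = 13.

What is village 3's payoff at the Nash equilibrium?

∂u_i/∂g_i = α_i − 1, so village i contributes w_i if α_i > 1, else 0.
α_i > 1 for i ∈ {2, 3}; NE contributions (0, 14, 13), G = 27.
u_3 = (13 − 13) + 1.4·27 = 37.8.

37.8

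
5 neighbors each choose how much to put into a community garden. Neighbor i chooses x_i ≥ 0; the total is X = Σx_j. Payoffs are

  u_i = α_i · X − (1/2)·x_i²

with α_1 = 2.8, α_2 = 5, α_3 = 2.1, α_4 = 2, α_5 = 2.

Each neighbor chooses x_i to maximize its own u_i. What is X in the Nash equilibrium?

Neighbor i's FOC: ∂u_i/∂x_i = α_i − x_i = 0, so x_i* = α_i.
NE contributions = (2.8, 5, 2.1, 2, 2); X = 13.9.

13.9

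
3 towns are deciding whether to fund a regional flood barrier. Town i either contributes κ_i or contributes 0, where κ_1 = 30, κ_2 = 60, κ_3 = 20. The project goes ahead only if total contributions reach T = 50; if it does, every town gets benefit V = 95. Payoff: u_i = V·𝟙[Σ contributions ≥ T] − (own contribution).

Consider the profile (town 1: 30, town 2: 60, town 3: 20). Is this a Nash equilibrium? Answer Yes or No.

No

Total = 110 ≥ 50: provided.
Town 1 (pledges 30, payoff 65): dropping to 0 → total 80, payoff 95. Profitable deviation.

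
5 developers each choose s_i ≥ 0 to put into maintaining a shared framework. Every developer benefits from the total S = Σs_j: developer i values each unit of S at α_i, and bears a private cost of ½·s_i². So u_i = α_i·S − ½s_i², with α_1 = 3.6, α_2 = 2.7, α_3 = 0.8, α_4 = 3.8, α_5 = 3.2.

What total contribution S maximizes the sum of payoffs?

70.5

Planner FOC: ∂(Σu_j)/∂s_i = (Σα_j) − s_i = 0, so s_i^SO = Σα_j = 14.1 for every i; S^SO = 70.5.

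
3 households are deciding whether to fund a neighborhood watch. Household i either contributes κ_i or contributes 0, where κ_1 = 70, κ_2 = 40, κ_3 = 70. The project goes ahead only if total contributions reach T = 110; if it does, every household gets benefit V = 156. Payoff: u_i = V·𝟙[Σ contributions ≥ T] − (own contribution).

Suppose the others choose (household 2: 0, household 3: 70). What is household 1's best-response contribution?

70

Others' total = 70. Contributing 70 brings total to 140 ≥ 110: gain V − κ_1 = 86.
Best response: 70.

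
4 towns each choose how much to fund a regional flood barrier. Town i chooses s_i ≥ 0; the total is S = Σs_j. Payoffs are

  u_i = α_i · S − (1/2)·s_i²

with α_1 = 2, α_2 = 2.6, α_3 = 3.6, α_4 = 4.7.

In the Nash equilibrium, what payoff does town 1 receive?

Town i's FOC: ∂u_i/∂s_i = α_i − s_i = 0, so s_i* = α_i.
NE contributions = (2, 2.6, 3.6, 4.7); S = 12.9.
u_1 = α_1·S − ½·(s_1)² = 2·12.9 − ½·2² = 23.8.

23.8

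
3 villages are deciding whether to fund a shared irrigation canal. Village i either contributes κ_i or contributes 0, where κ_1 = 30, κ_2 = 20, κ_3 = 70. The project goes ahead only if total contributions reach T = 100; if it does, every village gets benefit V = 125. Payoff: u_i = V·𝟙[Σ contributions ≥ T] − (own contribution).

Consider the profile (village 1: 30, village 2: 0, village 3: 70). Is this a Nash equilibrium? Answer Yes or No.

Yes

Total = 100 ≥ 100: provided.
Village 1 (pledges 30, payoff 95): dropping to 0 → total 70, payoff 0. No gain.
Village 2 (pledges 0, payoff 125): pledging 20 → total 120, payoff 105. No gain.
Village 3 (pledges 70, payoff 55): dropping to 0 → total 30, payoff 0. No gain.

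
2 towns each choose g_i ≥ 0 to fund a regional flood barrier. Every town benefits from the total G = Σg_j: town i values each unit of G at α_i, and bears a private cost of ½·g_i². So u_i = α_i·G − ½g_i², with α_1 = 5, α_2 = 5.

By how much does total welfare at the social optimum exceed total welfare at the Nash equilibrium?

Town i's FOC: ∂u_i/∂g_i = α_i − g_i = 0, so g_i* = α_i.
NE contributions = (5, 5); G = 10.
W^NE = (Σα)·G − ½Σα_i² = 10² − ½·50 = 75.
Planner sets g_i = Σα_j = 10 for every i, so G^SO = 2·10 = 20.
W^SO = (Σα)·G^SO − ½·2·(Σα)² = (2/2)·10² = 100.
Deadweight loss = W^SO − W^NE = 25.

25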